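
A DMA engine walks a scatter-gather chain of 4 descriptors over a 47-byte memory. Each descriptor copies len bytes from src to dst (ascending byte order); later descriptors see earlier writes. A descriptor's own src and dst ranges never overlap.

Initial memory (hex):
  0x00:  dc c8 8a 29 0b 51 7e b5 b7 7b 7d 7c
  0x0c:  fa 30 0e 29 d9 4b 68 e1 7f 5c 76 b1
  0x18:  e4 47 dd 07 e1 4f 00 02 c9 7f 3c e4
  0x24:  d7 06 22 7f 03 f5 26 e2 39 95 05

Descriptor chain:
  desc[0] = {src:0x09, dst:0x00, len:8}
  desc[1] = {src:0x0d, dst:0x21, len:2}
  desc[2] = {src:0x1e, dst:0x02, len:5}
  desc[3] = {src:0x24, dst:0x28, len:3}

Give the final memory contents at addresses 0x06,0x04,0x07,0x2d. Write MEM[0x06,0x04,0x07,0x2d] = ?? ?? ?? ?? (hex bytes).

[0] 0x09->0x00 len=8 : 7b 7d 7c fa 30 0e 29 d9
[1] 0x0d->0x21 len=2 : 30 0e
[2] 0x1e->0x02 len=5 : 00 02 c9 30 0e
[3] 0x24->0x28 len=3 : d7 06 22
query mem[0x06]=0x0e, mem[0x04]=0xc9, mem[0x07]=0xd9, mem[0x2d]=0x95

MEM[0x06,0x04,0x07,0x2d] = 0e c9 d9 95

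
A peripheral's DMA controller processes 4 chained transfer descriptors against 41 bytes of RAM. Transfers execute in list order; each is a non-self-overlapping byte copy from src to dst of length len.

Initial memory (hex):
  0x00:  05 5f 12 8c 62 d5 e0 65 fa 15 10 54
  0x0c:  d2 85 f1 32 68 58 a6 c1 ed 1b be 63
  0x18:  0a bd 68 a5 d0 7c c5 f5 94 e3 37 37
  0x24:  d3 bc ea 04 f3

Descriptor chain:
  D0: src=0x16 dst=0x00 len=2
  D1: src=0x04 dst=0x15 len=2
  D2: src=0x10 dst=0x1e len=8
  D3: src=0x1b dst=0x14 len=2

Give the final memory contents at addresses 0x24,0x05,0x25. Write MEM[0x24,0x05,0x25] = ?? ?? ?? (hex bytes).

D0: mem[0x00..0x01] <- [be 63]
D1: mem[0x15..0x16] <- [62 d5]
D2: mem[0x1e..0x25] <- [68 58 a6 c1 ed 62 d5 63]
D3: mem[0x14..0x15] <- [a5 d0]
query mem[0x24]=0xd5, mem[0x05]=0xd5, mem[0x25]=0x63

MEM[0x24,0x05,0x25] = d5 d5 63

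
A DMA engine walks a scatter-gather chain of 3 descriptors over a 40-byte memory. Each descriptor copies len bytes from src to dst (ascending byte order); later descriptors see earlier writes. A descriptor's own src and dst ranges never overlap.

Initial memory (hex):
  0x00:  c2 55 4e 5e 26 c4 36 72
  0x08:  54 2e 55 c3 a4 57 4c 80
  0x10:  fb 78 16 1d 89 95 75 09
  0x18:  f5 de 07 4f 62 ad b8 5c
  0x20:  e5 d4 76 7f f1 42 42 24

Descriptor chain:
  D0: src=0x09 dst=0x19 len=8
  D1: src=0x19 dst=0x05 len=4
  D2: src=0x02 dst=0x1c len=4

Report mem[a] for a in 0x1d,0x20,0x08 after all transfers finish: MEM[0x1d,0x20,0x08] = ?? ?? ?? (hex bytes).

MEM[0x1d,0x20,0x08] = 5e fb a4

[0] 0x09->0x19 len=8 : 2e 55 c3 a4 57 4c 80 fb
[1] 0x19->0x05 len=4 : 2e 55 c3 a4
[2] 0x02->0x1c len=4 : 4e 5e 26 2e
query mem[0x1d]=0x5e, mem[0x20]=0xfb, mem[0x08]=0xa4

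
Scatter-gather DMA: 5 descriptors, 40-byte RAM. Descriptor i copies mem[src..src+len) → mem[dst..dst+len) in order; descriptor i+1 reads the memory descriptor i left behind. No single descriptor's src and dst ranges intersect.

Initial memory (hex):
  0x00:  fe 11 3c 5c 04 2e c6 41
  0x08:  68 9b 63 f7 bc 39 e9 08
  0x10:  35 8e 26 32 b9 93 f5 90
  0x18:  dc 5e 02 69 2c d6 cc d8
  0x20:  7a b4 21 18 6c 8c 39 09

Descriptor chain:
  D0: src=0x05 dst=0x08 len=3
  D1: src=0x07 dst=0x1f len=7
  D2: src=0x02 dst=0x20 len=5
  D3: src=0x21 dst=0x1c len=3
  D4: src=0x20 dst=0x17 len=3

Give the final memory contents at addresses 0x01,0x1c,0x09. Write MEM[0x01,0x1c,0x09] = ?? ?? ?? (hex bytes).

MEM[0x01,0x1c,0x09] = 11 5c c6

  after D0: wrote 3B at 0x08 = 2ec641
  after D1: wrote 7B at 0x1f = 412ec641f7bc39
  after D2: wrote 5B at 0x20 = 3c5c042ec6
  after D3: wrote 3B at 0x1c = 5c042e
  after D4: wrote 3B at 0x17 = 3c5c04
query mem[0x01]=0x11, mem[0x1c]=0x5c, mem[0x09]=0xc6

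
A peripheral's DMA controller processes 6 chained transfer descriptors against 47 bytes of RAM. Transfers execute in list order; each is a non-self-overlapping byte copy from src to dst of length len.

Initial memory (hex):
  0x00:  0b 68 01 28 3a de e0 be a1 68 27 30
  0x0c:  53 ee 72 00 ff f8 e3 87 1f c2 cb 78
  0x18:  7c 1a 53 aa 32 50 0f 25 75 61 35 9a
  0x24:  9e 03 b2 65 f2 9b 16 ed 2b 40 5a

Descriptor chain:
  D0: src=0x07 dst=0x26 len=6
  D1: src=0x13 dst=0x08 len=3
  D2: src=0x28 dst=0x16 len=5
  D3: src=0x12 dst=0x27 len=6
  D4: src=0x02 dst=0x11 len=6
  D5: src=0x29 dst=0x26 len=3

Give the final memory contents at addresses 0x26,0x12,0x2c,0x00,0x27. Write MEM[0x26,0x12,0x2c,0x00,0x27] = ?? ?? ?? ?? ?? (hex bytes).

#0 dst[0x26+6] := {0xbe,0xa1,0x68,0x27,0x30,0x53}
#1 dst[0x08+3] := {0x87,0x1f,0xc2}
#2 dst[0x16+5] := {0x68,0x27,0x30,0x53,0x2b}
#3 dst[0x27+6] := {0xe3,0x87,0x1f,0xc2,0x68,0x27}
#4 dst[0x11+6] := {0x01,0x28,0x3a,0xde,0xe0,0xbe}
#5 dst[0x26+3] := {0x1f,0xc2,0x68}
query mem[0x26]=0x1f, mem[0x12]=0x28, mem[0x2c]=0x27, mem[0x00]=0x0b, mem[0x27]=0xc2

MEM[0x26,0x12,0x2c,0x00,0x27] = 1f 28 27 0b c2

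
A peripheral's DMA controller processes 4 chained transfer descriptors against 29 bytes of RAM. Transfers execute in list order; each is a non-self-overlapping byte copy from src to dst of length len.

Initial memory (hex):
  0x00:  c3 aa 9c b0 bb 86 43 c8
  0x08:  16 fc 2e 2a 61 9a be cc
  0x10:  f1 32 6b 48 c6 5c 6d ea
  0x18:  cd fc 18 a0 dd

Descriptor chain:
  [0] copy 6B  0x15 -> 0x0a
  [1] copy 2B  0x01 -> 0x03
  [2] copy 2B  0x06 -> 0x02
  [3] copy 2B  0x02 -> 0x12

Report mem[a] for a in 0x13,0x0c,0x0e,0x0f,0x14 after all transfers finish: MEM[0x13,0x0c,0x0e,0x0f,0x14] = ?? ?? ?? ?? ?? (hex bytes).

D0: mem[0x0a..0x0f] <- [5c 6d ea cd fc 18]
D1: mem[0x03..0x04] <- [aa 9c]
D2: mem[0x02..0x03] <- [43 c8]
D3: mem[0x12..0x13] <- [43 c8]
query mem[0x13]=0xc8, mem[0x0c]=0xea, mem[0x0e]=0xfc, mem[0x0f]=0x18, mem[0x14]=0xc6

MEM[0x13,0x0c,0x0e,0x0f,0x14] = c8 ea fc 18 c6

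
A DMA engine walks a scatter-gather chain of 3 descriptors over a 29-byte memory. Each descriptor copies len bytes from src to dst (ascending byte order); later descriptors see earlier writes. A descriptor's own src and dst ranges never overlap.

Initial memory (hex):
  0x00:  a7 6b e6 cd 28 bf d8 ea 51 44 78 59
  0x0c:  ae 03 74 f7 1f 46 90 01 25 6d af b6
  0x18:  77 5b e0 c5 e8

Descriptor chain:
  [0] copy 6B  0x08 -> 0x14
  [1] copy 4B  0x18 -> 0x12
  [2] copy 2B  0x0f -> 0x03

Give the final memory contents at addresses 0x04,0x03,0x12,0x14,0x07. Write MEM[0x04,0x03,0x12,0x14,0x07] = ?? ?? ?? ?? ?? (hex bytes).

#0 dst[0x14+6] := {0x51,0x44,0x78,0x59,0xae,0x03}
#1 dst[0x12+4] := {0xae,0x03,0xe0,0xc5}
#2 dst[0x03+2] := {0xf7,0x1f}
query mem[0x04]=0x1f, mem[0x03]=0xf7, mem[0x12]=0xae, mem[0x14]=0xe0, mem[0x07]=0xea

MEM[0x04,0x03,0x12,0x14,0x07] = 1f f7 ae e0 ea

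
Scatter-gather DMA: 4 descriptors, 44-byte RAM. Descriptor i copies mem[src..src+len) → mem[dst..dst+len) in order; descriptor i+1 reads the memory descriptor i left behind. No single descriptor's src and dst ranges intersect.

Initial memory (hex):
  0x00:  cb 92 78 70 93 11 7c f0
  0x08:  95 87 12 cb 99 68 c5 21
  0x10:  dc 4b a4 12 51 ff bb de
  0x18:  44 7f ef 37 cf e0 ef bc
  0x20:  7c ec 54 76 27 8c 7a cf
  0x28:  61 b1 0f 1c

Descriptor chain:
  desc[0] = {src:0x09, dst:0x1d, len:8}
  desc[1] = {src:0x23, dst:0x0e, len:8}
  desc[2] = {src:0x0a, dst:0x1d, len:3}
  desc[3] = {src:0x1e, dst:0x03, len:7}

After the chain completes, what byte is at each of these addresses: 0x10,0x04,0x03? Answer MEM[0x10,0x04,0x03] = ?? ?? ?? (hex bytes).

  after D0: wrote 8B at 0x1d = 8712cb9968c521dc
  after D1: wrote 8B at 0x0e = 21dc8c7acf61b10f
  after D2: wrote 3B at 0x1d = 12cb99
  after D3: wrote 7B at 0x03 = cb999968c521dc
query mem[0x10]=0x8c, mem[0x04]=0x99, mem[0x03]=0xcb

MEM[0x10,0x04,0x03] = 8c 99 cb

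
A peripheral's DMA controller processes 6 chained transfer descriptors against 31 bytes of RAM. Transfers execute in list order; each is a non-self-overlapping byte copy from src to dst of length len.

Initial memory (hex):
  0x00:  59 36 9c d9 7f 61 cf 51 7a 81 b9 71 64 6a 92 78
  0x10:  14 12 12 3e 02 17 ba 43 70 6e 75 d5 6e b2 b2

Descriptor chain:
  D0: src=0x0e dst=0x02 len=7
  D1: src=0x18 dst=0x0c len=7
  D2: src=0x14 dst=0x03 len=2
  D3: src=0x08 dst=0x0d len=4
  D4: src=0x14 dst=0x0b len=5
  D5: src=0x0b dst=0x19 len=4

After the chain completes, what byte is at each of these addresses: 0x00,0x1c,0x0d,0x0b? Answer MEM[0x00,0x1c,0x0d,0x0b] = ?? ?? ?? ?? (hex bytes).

MEM[0x00,0x1c,0x0d,0x0b] = 59 43 ba 02

#0 dst[0x02+7] := {0x92,0x78,0x14,0x12,0x12,0x3e,0x02}
#1 dst[0x0c+7] := {0x70,0x6e,0x75,0xd5,0x6e,0xb2,0xb2}
#2 dst[0x03+2] := {0x02,0x17}
#3 dst[0x0d+4] := {0x02,0x81,0xb9,0x71}
#4 dst[0x0b+5] := {0x02,0x17,0xba,0x43,0x70}
#5 dst[0x19+4] := {0x02,0x17,0xba,0x43}
query mem[0x00]=0x59, mem[0x1c]=0x43, mem[0x0d]=0xba, mem[0x0b]=0x02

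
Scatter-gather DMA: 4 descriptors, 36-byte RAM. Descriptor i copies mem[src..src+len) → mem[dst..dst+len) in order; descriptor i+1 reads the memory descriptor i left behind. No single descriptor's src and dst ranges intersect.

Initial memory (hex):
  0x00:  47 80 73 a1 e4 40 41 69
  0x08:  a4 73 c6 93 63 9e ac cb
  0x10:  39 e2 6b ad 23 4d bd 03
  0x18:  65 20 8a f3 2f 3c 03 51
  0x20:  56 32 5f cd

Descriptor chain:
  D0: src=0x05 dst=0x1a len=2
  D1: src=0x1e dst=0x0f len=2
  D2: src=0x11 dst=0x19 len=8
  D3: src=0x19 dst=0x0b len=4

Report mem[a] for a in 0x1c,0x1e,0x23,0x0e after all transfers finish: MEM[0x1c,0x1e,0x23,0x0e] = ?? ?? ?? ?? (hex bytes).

MEM[0x1c,0x1e,0x23,0x0e] = 23 bd cd 23

  after D0: wrote 2B at 0x1a = 4041
  after D1: wrote 2B at 0x0f = 0351
  after D2: wrote 8B at 0x19 = e26bad234dbd0365
  after D3: wrote 4B at 0x0b = e26bad23
query mem[0x1c]=0x23, mem[0x1e]=0xbd, mem[0x23]=0xcd, mem[0x0e]=0x23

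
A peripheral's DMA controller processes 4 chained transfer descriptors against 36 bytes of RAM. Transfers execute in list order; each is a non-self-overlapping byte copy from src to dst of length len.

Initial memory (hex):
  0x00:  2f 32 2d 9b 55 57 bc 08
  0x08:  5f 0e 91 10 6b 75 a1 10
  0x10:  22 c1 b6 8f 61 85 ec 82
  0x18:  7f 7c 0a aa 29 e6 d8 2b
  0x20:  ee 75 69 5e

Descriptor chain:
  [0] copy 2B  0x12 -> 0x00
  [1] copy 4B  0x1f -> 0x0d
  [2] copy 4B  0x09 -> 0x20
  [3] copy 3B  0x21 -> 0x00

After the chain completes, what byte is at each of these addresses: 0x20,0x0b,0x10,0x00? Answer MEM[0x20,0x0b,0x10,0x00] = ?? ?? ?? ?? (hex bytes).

MEM[0x20,0x0b,0x10,0x00] = 0e 10 69 91

#0 dst[0x00+2] := {0xb6,0x8f}
#1 dst[0x0d+4] := {0x2b,0xee,0x75,0x69}
#2 dst[0x20+4] := {0x0e,0x91,0x10,0x6b}
#3 dst[0x00+3] := {0x91,0x10,0x6b}
query mem[0x20]=0x0e, mem[0x0b]=0x10, mem[0x10]=0x69, mem[0x00]=0x91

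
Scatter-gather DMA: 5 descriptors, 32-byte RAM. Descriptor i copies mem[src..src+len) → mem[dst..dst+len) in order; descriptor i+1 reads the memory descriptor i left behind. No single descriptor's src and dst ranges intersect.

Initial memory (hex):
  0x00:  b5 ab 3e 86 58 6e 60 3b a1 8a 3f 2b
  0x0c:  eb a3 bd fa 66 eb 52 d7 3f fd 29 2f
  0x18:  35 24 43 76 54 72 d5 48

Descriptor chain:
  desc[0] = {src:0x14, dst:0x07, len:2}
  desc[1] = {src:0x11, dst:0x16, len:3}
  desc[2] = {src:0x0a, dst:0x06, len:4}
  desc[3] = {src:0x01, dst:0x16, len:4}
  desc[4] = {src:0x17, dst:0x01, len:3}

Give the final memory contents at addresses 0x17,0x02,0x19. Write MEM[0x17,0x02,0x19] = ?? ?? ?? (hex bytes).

MEM[0x17,0x02,0x19] = 3e 86 58

[0] 0x14->0x07 len=2 : 3f fd
[1] 0x11->0x16 len=3 : eb 52 d7
[2] 0x0a->0x06 len=4 : 3f 2b eb a3
[3] 0x01->0x16 len=4 : ab 3e 86 58
[4] 0x17->0x01 len=3 : 3e 86 58
query mem[0x17]=0x3e, mem[0x02]=0x86, mem[0x19]=0x58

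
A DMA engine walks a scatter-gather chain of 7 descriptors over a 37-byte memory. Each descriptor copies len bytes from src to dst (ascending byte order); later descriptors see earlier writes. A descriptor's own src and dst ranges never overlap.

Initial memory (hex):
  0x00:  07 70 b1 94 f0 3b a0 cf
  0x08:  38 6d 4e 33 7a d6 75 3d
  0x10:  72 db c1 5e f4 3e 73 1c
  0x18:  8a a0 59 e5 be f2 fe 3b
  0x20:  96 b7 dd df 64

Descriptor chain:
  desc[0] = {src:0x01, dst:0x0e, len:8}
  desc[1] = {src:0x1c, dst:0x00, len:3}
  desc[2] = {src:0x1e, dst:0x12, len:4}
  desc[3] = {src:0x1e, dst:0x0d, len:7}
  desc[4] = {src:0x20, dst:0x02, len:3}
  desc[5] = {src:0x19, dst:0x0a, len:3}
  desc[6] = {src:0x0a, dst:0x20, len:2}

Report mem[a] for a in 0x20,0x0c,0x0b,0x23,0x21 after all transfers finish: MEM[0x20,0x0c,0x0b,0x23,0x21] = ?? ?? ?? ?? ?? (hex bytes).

MEM[0x20,0x0c,0x0b,0x23,0x21] = a0 e5 59 df 59

  after D0: wrote 8B at 0x0e = 70b194f03ba0cf38
  after D1: wrote 3B at 0x00 = bef2fe
  after D2: wrote 4B at 0x12 = fe3b96b7
  after D3: wrote 7B at 0x0d = fe3b96b7dddf64
  after D4: wrote 3B at 0x02 = 96b7dd
  after D5: wrote 3B at 0x0a = a059e5
  after D6: wrote 2B at 0x20 = a059
query mem[0x20]=0xa0, mem[0x0c]=0xe5, mem[0x0b]=0x59, mem[0x23]=0xdf, mem[0x21]=0x59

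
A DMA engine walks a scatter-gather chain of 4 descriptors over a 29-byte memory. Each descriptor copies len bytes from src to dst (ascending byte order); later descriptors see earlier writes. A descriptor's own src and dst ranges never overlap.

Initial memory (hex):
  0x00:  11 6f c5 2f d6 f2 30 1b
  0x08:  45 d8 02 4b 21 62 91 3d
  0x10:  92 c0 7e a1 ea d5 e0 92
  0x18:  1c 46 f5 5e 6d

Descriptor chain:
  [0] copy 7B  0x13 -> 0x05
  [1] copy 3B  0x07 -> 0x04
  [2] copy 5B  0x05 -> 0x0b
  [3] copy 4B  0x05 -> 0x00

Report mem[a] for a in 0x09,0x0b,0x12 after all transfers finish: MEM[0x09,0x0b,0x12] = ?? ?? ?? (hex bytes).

MEM[0x09,0x0b,0x12] = 92 e0 7e

[0] 0x13->0x05 len=7 : a1 ea d5 e0 92 1c 46
[1] 0x07->0x04 len=3 : d5 e0 92
[2] 0x05->0x0b len=5 : e0 92 d5 e0 92
[3] 0x05->0x00 len=4 : e0 92 d5 e0
query mem[0x09]=0x92, mem[0x0b]=0xe0, mem[0x12]=0x7e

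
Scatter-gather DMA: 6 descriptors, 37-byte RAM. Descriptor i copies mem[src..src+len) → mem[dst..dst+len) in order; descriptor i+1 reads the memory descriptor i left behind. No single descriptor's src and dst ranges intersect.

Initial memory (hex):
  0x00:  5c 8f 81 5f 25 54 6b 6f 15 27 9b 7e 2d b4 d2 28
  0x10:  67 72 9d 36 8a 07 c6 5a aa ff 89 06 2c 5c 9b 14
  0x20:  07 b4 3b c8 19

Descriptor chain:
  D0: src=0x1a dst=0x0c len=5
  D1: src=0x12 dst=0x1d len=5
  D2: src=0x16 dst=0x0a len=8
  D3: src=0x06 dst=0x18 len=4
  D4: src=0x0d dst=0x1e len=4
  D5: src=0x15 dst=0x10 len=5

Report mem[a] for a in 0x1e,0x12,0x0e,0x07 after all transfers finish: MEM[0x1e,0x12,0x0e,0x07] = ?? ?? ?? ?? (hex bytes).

[0] 0x1a->0x0c len=5 : 89 06 2c 5c 9b
[1] 0x12->0x1d len=5 : 9d 36 8a 07 c6
[2] 0x16->0x0a len=8 : c6 5a aa ff 89 06 2c 9d
[3] 0x06->0x18 len=4 : 6b 6f 15 27
[4] 0x0d->0x1e len=4 : ff 89 06 2c
[5] 0x15->0x10 len=5 : 07 c6 5a 6b 6f
query mem[0x1e]=0xff, mem[0x12]=0x5a, mem[0x0e]=0x89, mem[0x07]=0x6f

MEM[0x1e,0x12,0x0e,0x07] = ff 5a 89 6f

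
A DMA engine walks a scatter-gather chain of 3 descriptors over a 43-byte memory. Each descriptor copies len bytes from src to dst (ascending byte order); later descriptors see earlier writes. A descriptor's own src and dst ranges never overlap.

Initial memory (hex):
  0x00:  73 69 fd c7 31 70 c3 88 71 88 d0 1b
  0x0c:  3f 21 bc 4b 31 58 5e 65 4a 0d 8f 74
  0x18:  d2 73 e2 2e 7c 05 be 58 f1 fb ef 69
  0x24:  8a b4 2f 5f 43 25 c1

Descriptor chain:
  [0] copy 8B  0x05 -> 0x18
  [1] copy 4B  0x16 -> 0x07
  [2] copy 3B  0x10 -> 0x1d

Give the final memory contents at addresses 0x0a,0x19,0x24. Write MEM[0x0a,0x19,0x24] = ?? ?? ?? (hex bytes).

D0: mem[0x18..0x1f] <- [70 c3 88 71 88 d0 1b 3f]
D1: mem[0x07..0x0a] <- [8f 74 70 c3]
D2: mem[0x1d..0x1f] <- [31 58 5e]
query mem[0x0a]=0xc3, mem[0x19]=0xc3, mem[0x24]=0x8a

MEM[0x0a,0x19,0x24] = c3 c3 8a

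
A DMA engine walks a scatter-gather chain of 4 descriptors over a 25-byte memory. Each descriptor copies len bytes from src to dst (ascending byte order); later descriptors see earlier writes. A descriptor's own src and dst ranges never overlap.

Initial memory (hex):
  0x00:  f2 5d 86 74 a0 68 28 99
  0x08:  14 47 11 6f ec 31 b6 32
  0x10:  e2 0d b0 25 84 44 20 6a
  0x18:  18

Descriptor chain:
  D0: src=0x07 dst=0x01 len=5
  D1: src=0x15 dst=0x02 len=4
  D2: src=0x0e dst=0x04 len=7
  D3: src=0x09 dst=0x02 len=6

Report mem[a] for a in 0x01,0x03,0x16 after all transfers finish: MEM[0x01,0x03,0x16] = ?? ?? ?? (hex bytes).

[0] 0x07->0x01 len=5 : 99 14 47 11 6f
[1] 0x15->0x02 len=4 : 44 20 6a 18
[2] 0x0e->0x04 len=7 : b6 32 e2 0d b0 25 84
[3] 0x09->0x02 len=6 : 25 84 6f ec 31 b6
query mem[0x01]=0x99, mem[0x03]=0x84, mem[0x16]=0x20

MEM[0x01,0x03,0x16] = 99 84 20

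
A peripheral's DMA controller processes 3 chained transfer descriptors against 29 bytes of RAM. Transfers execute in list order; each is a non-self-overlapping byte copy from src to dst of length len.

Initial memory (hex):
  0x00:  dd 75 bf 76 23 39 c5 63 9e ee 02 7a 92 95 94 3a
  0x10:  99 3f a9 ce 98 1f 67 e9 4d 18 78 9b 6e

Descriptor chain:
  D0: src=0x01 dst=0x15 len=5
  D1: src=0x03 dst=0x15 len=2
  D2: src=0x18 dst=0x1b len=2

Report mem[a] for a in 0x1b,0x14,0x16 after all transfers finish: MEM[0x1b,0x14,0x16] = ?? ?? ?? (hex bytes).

MEM[0x1b,0x14,0x16] = 23 98 23

D0: mem[0x15..0x19] <- [75 bf 76 23 39]
D1: mem[0x15..0x16] <- [76 23]
D2: mem[0x1b..0x1c] <- [23 39]
query mem[0x1b]=0x23, mem[0x14]=0x98, mem[0x16]=0x23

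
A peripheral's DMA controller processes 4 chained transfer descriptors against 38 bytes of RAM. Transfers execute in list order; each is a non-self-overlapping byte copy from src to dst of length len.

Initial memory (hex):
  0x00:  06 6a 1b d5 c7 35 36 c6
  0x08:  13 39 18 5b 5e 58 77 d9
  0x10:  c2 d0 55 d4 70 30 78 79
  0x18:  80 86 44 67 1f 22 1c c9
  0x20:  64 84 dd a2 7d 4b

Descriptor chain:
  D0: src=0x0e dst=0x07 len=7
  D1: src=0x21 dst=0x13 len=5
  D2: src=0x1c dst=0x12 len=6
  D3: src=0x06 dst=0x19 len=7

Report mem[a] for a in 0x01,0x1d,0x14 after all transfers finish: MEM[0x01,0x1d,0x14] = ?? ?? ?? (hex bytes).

[0] 0x0e->0x07 len=7 : 77 d9 c2 d0 55 d4 70
[1] 0x21->0x13 len=5 : 84 dd a2 7d 4b
[2] 0x1c->0x12 len=6 : 1f 22 1c c9 64 84
[3] 0x06->0x19 len=7 : 36 77 d9 c2 d0 55 d4
query mem[0x01]=0x6a, mem[0x1d]=0xd0, mem[0x14]=0x1c

MEM[0x01,0x1d,0x14] = 6a d0 1c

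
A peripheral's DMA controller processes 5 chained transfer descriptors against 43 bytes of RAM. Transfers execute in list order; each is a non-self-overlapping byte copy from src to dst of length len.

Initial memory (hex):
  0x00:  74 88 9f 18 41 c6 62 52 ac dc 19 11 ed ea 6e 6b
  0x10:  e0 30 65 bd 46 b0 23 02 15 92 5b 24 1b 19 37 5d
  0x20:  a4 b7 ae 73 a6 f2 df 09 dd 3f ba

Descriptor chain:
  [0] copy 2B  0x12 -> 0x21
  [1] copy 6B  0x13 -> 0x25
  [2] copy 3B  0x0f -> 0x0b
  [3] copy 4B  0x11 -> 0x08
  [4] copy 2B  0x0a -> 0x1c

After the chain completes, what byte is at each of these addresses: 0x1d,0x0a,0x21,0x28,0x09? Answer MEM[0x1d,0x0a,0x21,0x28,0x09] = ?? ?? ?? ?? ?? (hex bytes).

  after D0: wrote 2B at 0x21 = 65bd
  after D1: wrote 6B at 0x25 = bd46b0230215
  after D2: wrote 3B at 0x0b = 6be030
  after D3: wrote 4B at 0x08 = 3065bd46
  after D4: wrote 2B at 0x1c = bd46
query mem[0x1d]=0x46, mem[0x0a]=0xbd, mem[0x21]=0x65, mem[0x28]=0x23, mem[0x09]=0x65

MEM[0x1d,0x0a,0x21,0x28,0x09] = 46 bd 65 23 65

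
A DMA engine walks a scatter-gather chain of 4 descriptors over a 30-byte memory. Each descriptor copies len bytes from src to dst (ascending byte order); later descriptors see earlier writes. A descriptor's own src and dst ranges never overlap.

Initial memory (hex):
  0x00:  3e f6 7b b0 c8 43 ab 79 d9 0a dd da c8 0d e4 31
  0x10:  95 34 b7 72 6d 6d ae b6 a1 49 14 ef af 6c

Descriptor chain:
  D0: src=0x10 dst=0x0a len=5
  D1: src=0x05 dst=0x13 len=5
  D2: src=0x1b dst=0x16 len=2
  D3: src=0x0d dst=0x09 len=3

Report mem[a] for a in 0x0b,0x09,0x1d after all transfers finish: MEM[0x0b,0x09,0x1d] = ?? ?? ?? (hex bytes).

D0: mem[0x0a..0x0e] <- [95 34 b7 72 6d]
D1: mem[0x13..0x17] <- [43 ab 79 d9 0a]
D2: mem[0x16..0x17] <- [ef af]
D3: mem[0x09..0x0b] <- [72 6d 31]
query mem[0x0b]=0x31, mem[0x09]=0x72, mem[0x1d]=0x6c

MEM[0x0b,0x09,0x1d] = 31 72 6c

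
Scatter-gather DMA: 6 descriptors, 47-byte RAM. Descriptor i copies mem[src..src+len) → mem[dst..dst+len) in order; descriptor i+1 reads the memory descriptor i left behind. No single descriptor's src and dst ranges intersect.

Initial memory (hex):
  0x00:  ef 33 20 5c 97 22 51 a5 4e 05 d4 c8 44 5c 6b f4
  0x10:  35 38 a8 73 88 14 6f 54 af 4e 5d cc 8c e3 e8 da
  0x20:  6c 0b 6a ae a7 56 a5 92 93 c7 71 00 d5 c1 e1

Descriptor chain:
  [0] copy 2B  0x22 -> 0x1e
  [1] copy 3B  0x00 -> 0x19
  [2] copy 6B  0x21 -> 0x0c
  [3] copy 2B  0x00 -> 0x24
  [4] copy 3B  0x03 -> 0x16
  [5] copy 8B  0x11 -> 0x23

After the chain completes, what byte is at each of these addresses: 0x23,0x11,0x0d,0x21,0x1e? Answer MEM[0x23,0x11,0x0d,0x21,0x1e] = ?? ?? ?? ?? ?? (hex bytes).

  after D0: wrote 2B at 0x1e = 6aae
  after D1: wrote 3B at 0x19 = ef3320
  after D2: wrote 6B at 0x0c = 0b6aaea756a5
  after D3: wrote 2B at 0x24 = ef33
  after D4: wrote 3B at 0x16 = 5c9722
  after D5: wrote 8B at 0x23 = a5a87388145c9722
query mem[0x23]=0xa5, mem[0x11]=0xa5, mem[0x0d]=0x6a, mem[0x21]=0x0b, mem[0x1e]=0x6a

MEM[0x23,0x11,0x0d,0x21,0x1e] = a5 a5 6a 0b 6a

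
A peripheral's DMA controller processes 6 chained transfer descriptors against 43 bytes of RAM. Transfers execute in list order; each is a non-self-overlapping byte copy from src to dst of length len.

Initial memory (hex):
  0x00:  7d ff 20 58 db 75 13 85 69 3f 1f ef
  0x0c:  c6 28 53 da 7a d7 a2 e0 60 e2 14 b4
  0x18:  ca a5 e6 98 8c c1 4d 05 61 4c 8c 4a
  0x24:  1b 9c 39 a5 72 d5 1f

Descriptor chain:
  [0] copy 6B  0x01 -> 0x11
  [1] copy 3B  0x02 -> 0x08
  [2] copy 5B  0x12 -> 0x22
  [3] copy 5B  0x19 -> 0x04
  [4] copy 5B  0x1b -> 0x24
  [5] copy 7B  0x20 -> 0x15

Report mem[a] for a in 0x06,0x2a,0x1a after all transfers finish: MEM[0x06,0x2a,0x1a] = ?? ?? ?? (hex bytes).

MEM[0x06,0x2a,0x1a] = 98 1f 8c

#0 dst[0x11+6] := {0xff,0x20,0x58,0xdb,0x75,0x13}
#1 dst[0x08+3] := {0x20,0x58,0xdb}
#2 dst[0x22+5] := {0x20,0x58,0xdb,0x75,0x13}
#3 dst[0x04+5] := {0xa5,0xe6,0x98,0x8c,0xc1}
#4 dst[0x24+5] := {0x98,0x8c,0xc1,0x4d,0x05}
#5 dst[0x15+7] := {0x61,0x4c,0x20,0x58,0x98,0x8c,0xc1}
query mem[0x06]=0x98, mem[0x2a]=0x1f, mem[0x1a]=0x8c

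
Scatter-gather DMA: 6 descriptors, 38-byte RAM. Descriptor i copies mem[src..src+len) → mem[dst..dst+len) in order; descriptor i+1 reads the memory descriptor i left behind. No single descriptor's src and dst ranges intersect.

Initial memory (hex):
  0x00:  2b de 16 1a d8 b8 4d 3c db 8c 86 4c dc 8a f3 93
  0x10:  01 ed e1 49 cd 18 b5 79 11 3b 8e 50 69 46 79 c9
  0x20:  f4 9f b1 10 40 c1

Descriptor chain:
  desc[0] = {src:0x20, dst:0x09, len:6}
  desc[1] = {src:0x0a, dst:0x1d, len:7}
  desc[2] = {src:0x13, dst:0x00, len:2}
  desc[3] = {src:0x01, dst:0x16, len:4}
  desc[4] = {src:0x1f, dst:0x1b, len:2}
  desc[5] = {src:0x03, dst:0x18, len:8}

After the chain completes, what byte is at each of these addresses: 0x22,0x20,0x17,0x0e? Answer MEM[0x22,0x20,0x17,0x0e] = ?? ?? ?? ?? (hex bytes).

MEM[0x22,0x20,0x17,0x0e] = 93 40 16 c1

D0: mem[0x09..0x0e] <- [f4 9f b1 10 40 c1]
D1: mem[0x1d..0x23] <- [9f b1 10 40 c1 93 01]
D2: mem[0x00..0x01] <- [49 cd]
D3: mem[0x16..0x19] <- [cd 16 1a d8]
D4: mem[0x1b..0x1c] <- [10 40]
D5: mem[0x18..0x1f] <- [1a d8 b8 4d 3c db f4 9f]
query mem[0x22]=0x93, mem[0x20]=0x40, mem[0x17]=0x16, mem[0x0e]=0xc1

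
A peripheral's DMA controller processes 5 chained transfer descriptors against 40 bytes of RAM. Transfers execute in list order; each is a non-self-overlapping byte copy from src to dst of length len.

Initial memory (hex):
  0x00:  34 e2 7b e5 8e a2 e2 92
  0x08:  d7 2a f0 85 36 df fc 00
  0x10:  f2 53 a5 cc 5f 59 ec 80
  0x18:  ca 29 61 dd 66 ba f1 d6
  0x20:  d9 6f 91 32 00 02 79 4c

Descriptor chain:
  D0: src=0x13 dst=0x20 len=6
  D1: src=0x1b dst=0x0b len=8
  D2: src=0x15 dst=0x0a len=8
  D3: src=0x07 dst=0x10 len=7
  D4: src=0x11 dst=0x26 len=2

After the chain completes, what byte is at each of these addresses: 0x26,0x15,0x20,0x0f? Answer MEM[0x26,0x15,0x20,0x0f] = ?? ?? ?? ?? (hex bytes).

MEM[0x26,0x15,0x20,0x0f] = d7 80 cc 61

D0: mem[0x20..0x25] <- [cc 5f 59 ec 80 ca]
D1: mem[0x0b..0x12] <- [dd 66 ba f1 d6 cc 5f 59]
D2: mem[0x0a..0x11] <- [59 ec 80 ca 29 61 dd 66]
D3: mem[0x10..0x16] <- [92 d7 2a 59 ec 80 ca]
D4: mem[0x26..0x27] <- [d7 2a]
query mem[0x26]=0xd7, mem[0x15]=0x80, mem[0x20]=0xcc, mem[0x0f]=0x61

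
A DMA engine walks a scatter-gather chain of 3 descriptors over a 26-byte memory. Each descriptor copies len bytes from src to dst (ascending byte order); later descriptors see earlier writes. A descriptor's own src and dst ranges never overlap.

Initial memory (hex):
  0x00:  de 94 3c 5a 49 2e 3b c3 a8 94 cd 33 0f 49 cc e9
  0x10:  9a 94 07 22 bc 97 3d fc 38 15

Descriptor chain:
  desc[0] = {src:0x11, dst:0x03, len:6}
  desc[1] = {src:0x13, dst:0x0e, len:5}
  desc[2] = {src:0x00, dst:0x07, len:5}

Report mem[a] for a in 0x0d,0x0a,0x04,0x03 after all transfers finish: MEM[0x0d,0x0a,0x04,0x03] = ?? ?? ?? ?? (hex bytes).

MEM[0x0d,0x0a,0x04,0x03] = 49 94 07 94

  after D0: wrote 6B at 0x03 = 940722bc973d
  after D1: wrote 5B at 0x0e = 22bc973dfc
  after D2: wrote 5B at 0x07 = de943c9407
query mem[0x0d]=0x49, mem[0x0a]=0x94, mem[0x04]=0x07, mem[0x03]=0x94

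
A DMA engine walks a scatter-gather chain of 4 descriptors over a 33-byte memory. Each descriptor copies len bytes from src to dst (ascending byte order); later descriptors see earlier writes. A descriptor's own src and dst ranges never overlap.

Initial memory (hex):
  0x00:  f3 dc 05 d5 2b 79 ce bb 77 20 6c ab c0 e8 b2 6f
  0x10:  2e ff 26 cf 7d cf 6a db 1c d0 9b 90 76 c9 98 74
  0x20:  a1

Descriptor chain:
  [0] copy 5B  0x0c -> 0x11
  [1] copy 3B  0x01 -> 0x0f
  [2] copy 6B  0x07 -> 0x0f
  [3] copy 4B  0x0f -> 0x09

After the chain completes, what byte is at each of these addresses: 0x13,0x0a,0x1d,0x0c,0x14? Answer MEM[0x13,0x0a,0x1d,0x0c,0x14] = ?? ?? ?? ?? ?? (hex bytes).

D0: mem[0x11..0x15] <- [c0 e8 b2 6f 2e]
D1: mem[0x0f..0x11] <- [dc 05 d5]
D2: mem[0x0f..0x14] <- [bb 77 20 6c ab c0]
D3: mem[0x09..0x0c] <- [bb 77 20 6c]
query mem[0x13]=0xab, mem[0x0a]=0x77, mem[0x1d]=0xc9, mem[0x0c]=0x6c, mem[0x14]=0xc0

MEM[0x13,0x0a,0x1d,0x0c,0x14] = ab 77 c9 6c c0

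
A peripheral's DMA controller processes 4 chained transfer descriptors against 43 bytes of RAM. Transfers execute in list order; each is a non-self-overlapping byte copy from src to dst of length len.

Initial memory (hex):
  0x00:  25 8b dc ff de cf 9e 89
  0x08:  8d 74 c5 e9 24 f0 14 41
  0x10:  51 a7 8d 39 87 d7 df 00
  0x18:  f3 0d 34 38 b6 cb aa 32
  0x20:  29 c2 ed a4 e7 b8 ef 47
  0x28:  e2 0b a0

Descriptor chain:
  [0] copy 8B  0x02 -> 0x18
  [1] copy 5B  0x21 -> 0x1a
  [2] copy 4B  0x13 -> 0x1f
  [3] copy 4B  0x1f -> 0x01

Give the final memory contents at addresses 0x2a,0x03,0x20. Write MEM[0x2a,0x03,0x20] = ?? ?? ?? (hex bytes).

  after D0: wrote 8B at 0x18 = dcffdecf9e898d74
  after D1: wrote 5B at 0x1a = c2eda4e7b8
  after D2: wrote 4B at 0x1f = 3987d7df
  after D3: wrote 4B at 0x01 = 3987d7df
query mem[0x2a]=0xa0, mem[0x03]=0xd7, mem[0x20]=0x87

MEM[0x2a,0x03,0x20] = a0 d7 87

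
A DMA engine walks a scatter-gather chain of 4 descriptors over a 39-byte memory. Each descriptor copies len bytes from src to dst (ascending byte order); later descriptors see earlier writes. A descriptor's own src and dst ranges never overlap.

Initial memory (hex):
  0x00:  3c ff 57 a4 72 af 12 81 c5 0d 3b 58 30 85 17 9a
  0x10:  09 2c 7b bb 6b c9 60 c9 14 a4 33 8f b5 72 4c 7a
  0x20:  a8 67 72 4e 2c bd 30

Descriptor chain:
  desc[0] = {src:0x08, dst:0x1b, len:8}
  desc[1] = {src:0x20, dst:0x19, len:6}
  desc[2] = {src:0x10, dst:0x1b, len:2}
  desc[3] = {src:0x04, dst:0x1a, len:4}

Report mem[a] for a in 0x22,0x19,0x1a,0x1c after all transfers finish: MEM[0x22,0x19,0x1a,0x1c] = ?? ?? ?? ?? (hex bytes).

#0 dst[0x1b+8] := {0xc5,0x0d,0x3b,0x58,0x30,0x85,0x17,0x9a}
#1 dst[0x19+6] := {0x85,0x17,0x9a,0x4e,0x2c,0xbd}
#2 dst[0x1b+2] := {0x09,0x2c}
#3 dst[0x1a+4] := {0x72,0xaf,0x12,0x81}
query mem[0x22]=0x9a, mem[0x19]=0x85, mem[0x1a]=0x72, mem[0x1c]=0x12

MEM[0x22,0x19,0x1a,0x1c] = 9a 85 72 12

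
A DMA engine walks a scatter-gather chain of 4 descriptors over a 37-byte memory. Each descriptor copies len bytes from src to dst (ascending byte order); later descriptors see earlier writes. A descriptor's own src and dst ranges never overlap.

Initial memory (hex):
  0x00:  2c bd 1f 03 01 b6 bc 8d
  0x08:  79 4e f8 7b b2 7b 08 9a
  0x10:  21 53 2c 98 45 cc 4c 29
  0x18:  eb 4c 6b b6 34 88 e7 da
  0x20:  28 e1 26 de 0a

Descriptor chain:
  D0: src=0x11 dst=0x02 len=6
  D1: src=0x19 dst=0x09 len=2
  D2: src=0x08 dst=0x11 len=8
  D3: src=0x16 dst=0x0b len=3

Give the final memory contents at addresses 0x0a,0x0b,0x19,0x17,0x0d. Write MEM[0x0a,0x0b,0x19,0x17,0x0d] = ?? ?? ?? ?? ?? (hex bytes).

  after D0: wrote 6B at 0x02 = 532c9845cc4c
  after D1: wrote 2B at 0x09 = 4c6b
  after D2: wrote 8B at 0x11 = 794c6b7bb27b089a
  after D3: wrote 3B at 0x0b = 7b089a
query mem[0x0a]=0x6b, mem[0x0b]=0x7b, mem[0x19]=0x4c, mem[0x17]=0x08, mem[0x0d]=0x9a

MEM[0x0a,0x0b,0x19,0x17,0x0d] = 6b 7b 4c 08 9a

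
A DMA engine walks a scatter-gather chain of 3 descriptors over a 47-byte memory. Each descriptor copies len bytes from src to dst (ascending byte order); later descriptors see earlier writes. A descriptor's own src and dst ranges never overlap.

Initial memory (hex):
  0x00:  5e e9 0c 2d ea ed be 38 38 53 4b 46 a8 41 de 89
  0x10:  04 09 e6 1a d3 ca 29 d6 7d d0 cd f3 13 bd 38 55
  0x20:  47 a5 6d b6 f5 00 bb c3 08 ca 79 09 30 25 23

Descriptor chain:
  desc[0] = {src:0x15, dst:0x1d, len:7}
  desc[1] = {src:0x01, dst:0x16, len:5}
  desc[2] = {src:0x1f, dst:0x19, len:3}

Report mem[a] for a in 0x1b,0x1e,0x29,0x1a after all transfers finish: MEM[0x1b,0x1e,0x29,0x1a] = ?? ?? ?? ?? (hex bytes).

[0] 0x15->0x1d len=7 : ca 29 d6 7d d0 cd f3
[1] 0x01->0x16 len=5 : e9 0c 2d ea ed
[2] 0x1f->0x19 len=3 : d6 7d d0
query mem[0x1b]=0xd0, mem[0x1e]=0x29, mem[0x29]=0xca, mem[0x1a]=0x7d

MEM[0x1b,0x1e,0x29,0x1a] = d0 29 ca 7d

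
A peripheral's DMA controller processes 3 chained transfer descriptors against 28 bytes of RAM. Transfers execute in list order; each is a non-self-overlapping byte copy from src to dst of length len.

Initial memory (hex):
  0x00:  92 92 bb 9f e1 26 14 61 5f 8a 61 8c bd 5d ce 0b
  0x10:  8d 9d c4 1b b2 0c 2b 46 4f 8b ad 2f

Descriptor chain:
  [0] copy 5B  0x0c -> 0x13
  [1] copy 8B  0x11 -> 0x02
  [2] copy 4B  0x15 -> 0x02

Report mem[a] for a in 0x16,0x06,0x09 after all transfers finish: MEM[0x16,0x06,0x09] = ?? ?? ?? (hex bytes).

MEM[0x16,0x06,0x09] = 0b ce 4f

[0] 0x0c->0x13 len=5 : bd 5d ce 0b 8d
[1] 0x11->0x02 len=8 : 9d c4 bd 5d ce 0b 8d 4f
[2] 0x15->0x02 len=4 : ce 0b 8d 4f
query mem[0x16]=0x0b, mem[0x06]=0xce, mem[0x09]=0x4f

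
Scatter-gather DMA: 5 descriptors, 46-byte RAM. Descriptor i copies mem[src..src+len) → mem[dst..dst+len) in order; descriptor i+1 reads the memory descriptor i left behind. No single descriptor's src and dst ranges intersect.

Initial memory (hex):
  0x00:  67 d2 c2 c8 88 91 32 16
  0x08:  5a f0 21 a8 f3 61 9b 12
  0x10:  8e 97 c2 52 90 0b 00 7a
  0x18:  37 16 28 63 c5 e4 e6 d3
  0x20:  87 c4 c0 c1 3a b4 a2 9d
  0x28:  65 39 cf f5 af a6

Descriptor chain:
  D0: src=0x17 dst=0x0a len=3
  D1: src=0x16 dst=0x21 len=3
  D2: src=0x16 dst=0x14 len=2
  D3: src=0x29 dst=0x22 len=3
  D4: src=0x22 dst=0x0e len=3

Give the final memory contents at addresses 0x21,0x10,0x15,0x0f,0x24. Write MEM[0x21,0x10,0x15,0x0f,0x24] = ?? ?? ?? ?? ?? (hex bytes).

#0 dst[0x0a+3] := {0x7a,0x37,0x16}
#1 dst[0x21+3] := {0x00,0x7a,0x37}
#2 dst[0x14+2] := {0x00,0x7a}
#3 dst[0x22+3] := {0x39,0xcf,0xf5}
#4 dst[0x0e+3] := {0x39,0xcf,0xf5}
query mem[0x21]=0x00, mem[0x10]=0xf5, mem[0x15]=0x7a, mem[0x0f]=0xcf, mem[0x24]=0xf5

MEM[0x21,0x10,0x15,0x0f,0x24] = 00 f5 7a cf f5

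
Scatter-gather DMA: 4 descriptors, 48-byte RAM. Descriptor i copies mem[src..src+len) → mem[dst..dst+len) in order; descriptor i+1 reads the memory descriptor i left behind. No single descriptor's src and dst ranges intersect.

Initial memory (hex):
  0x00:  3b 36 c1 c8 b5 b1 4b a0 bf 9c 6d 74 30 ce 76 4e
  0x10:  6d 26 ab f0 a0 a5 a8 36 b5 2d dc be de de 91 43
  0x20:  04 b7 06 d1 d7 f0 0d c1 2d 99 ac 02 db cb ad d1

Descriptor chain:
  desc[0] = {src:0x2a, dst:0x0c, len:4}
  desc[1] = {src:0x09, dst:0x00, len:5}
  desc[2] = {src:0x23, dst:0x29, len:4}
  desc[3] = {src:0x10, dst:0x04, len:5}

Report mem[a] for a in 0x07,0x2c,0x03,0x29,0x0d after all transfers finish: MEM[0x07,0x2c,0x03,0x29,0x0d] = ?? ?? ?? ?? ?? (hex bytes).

[0] 0x2a->0x0c len=4 : ac 02 db cb
[1] 0x09->0x00 len=5 : 9c 6d 74 ac 02
[2] 0x23->0x29 len=4 : d1 d7 f0 0d
[3] 0x10->0x04 len=5 : 6d 26 ab f0 a0
query mem[0x07]=0xf0, mem[0x2c]=0x0d, mem[0x03]=0xac, mem[0x29]=0xd1, mem[0x0d]=0x02

MEM[0x07,0x2c,0x03,0x29,0x0d] = f0 0d ac d1 02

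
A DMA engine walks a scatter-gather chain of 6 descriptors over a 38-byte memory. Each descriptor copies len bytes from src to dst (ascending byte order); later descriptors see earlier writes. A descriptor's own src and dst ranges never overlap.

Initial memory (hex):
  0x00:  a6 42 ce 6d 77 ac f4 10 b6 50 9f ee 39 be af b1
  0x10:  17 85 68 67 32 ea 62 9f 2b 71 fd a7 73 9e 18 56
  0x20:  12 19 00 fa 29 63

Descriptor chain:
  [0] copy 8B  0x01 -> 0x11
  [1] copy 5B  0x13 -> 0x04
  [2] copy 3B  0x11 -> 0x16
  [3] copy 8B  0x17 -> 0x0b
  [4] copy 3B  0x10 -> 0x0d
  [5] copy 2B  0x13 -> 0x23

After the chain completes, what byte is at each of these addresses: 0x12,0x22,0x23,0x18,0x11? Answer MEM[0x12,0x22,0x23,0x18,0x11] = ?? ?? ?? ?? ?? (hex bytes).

MEM[0x12,0x22,0x23,0x18,0x11] = 18 00 6d 6d 9e

#0 dst[0x11+8] := {0x42,0xce,0x6d,0x77,0xac,0xf4,0x10,0xb6}
#1 dst[0x04+5] := {0x6d,0x77,0xac,0xf4,0x10}
#2 dst[0x16+3] := {0x42,0xce,0x6d}
#3 dst[0x0b+8] := {0xce,0x6d,0x71,0xfd,0xa7,0x73,0x9e,0x18}
#4 dst[0x0d+3] := {0x73,0x9e,0x18}
#5 dst[0x23+2] := {0x6d,0x77}
query mem[0x12]=0x18, mem[0x22]=0x00, mem[0x23]=0x6d, mem[0x18]=0x6d, mem[0x11]=0x9e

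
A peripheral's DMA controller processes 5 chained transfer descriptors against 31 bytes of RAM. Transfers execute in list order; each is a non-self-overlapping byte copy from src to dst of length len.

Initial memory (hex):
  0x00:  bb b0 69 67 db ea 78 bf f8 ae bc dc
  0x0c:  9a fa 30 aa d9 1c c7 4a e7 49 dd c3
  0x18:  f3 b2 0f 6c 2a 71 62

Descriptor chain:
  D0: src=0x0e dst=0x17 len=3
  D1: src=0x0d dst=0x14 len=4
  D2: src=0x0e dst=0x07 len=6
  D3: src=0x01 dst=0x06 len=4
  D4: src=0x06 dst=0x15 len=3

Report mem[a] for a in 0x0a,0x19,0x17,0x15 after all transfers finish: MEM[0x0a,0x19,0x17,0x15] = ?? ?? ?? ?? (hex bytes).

MEM[0x0a,0x19,0x17,0x15] = 1c d9 67 b0

  after D0: wrote 3B at 0x17 = 30aad9
  after D1: wrote 4B at 0x14 = fa30aad9
  after D2: wrote 6B at 0x07 = 30aad91cc74a
  after D3: wrote 4B at 0x06 = b06967db
  after D4: wrote 3B at 0x15 = b06967
query mem[0x0a]=0x1c, mem[0x19]=0xd9, mem[0x17]=0x67, mem[0x15]=0xb0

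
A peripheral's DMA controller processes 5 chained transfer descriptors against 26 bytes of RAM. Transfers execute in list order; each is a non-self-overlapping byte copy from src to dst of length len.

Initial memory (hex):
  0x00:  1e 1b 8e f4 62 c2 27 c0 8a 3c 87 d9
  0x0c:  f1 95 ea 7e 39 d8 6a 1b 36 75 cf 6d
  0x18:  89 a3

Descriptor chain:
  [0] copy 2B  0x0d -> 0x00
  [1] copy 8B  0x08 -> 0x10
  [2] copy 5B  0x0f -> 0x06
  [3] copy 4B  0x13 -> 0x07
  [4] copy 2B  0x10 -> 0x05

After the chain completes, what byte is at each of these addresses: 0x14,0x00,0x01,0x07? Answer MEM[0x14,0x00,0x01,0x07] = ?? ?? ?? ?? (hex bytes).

#0 dst[0x00+2] := {0x95,0xea}
#1 dst[0x10+8] := {0x8a,0x3c,0x87,0xd9,0xf1,0x95,0xea,0x7e}
#2 dst[0x06+5] := {0x7e,0x8a,0x3c,0x87,0xd9}
#3 dst[0x07+4] := {0xd9,0xf1,0x95,0xea}
#4 dst[0x05+2] := {0x8a,0x3c}
query mem[0x14]=0xf1, mem[0x00]=0x95, mem[0x01]=0xea, mem[0x07]=0xd9

MEM[0x14,0x00,0x01,0x07] = f1 95 ea d9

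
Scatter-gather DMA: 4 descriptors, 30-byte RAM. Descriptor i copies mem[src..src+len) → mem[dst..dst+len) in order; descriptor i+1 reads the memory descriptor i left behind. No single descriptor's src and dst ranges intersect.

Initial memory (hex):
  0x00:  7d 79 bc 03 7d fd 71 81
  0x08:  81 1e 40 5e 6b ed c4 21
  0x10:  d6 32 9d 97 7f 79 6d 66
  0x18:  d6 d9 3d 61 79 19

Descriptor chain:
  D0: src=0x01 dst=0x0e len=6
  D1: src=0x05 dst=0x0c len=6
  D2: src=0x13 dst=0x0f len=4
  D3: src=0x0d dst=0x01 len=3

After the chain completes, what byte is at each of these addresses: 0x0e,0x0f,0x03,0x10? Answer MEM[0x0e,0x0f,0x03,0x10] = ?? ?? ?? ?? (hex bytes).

#0 dst[0x0e+6] := {0x79,0xbc,0x03,0x7d,0xfd,0x71}
#1 dst[0x0c+6] := {0xfd,0x71,0x81,0x81,0x1e,0x40}
#2 dst[0x0f+4] := {0x71,0x7f,0x79,0x6d}
#3 dst[0x01+3] := {0x71,0x81,0x71}
query mem[0x0e]=0x81, mem[0x0f]=0x71, mem[0x03]=0x71, mem[0x10]=0x7f

MEM[0x0e,0x0f,0x03,0x10] = 81 71 71 7f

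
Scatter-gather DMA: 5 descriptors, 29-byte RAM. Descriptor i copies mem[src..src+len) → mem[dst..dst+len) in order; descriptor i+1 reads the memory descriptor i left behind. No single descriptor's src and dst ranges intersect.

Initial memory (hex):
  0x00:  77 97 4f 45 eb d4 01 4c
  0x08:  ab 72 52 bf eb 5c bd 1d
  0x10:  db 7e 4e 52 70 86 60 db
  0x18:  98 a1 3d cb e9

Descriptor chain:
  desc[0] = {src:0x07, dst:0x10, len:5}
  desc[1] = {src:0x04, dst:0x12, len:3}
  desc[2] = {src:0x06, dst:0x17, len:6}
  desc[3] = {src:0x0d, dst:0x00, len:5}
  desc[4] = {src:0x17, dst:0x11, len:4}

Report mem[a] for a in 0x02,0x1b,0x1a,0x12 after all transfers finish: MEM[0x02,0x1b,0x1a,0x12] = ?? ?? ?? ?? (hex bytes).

MEM[0x02,0x1b,0x1a,0x12] = 1d 52 72 4c

[0] 0x07->0x10 len=5 : 4c ab 72 52 bf
[1] 0x04->0x12 len=3 : eb d4 01
[2] 0x06->0x17 len=6 : 01 4c ab 72 52 bf
[3] 0x0d->0x00 len=5 : 5c bd 1d 4c ab
[4] 0x17->0x11 len=4 : 01 4c ab 72
query mem[0x02]=0x1d, mem[0x1b]=0x52, mem[0x1a]=0x72, mem[0x12]=0x4c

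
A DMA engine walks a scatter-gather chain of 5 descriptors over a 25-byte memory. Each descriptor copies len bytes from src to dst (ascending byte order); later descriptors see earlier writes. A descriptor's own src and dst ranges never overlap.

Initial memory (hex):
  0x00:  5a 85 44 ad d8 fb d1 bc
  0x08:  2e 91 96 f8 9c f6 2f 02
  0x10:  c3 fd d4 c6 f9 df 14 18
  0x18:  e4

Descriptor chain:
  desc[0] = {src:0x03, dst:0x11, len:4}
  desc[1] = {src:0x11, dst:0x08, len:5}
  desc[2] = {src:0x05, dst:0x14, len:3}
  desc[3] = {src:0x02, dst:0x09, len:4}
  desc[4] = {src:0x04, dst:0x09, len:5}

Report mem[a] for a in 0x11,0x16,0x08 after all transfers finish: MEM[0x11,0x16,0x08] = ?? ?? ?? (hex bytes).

#0 dst[0x11+4] := {0xad,0xd8,0xfb,0xd1}
#1 dst[0x08+5] := {0xad,0xd8,0xfb,0xd1,0xdf}
#2 dst[0x14+3] := {0xfb,0xd1,0xbc}
#3 dst[0x09+4] := {0x44,0xad,0xd8,0xfb}
#4 dst[0x09+5] := {0xd8,0xfb,0xd1,0xbc,0xad}
query mem[0x11]=0xad, mem[0x16]=0xbc, mem[0x08]=0xad

MEM[0x11,0x16,0x08] = ad bc ad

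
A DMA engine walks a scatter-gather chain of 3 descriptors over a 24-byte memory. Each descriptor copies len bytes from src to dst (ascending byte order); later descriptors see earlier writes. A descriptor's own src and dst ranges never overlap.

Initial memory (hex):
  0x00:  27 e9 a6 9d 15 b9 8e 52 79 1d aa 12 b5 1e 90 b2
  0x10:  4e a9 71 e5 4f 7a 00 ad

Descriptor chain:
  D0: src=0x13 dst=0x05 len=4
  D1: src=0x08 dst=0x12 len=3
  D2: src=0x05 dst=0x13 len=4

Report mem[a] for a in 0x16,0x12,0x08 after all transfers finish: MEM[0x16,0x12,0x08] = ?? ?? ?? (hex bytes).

MEM[0x16,0x12,0x08] = 00 00 00

#0 dst[0x05+4] := {0xe5,0x4f,0x7a,0x00}
#1 dst[0x12+3] := {0x00,0x1d,0xaa}
#2 dst[0x13+4] := {0xe5,0x4f,0x7a,0x00}
query mem[0x16]=0x00, mem[0x12]=0x00, mem[0x08]=0x00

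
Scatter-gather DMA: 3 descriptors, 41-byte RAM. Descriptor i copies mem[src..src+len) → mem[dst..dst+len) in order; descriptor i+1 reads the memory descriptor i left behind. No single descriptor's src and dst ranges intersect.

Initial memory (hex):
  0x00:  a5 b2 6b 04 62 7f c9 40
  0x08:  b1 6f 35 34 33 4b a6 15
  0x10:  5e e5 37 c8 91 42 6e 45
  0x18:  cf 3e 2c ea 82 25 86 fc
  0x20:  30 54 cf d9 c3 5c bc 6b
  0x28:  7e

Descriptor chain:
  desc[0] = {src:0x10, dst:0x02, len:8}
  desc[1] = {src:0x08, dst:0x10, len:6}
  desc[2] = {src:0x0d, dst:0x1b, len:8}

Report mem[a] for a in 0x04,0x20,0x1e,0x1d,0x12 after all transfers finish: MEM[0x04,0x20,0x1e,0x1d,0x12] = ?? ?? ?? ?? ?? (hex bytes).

[0] 0x10->0x02 len=8 : 5e e5 37 c8 91 42 6e 45
[1] 0x08->0x10 len=6 : 6e 45 35 34 33 4b
[2] 0x0d->0x1b len=8 : 4b a6 15 6e 45 35 34 33
query mem[0x04]=0x37, mem[0x20]=0x35, mem[0x1e]=0x6e, mem[0x1d]=0x15, mem[0x12]=0x35

MEM[0x04,0x20,0x1e,0x1d,0x12] = 37 35 6e 15 35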